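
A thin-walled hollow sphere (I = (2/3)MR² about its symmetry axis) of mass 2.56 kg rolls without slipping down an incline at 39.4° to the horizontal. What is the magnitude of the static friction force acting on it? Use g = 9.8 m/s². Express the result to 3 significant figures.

f ≈ 6.37 N

For this body I = (2/3)MR², i.e. k = I/(MR²) = 2/3.
Along the incline Mg sinθ − f = Ma, and torque about the center fR = Iα = kMR²(a/R) gives f = kMa.
Combining, a = g sinθ/(1+k) and f = kMa = kMg sinθ/(1+k).
f = (2/3) × 2.56 × 9.8 × sin39.4° / 1.667 ≈ 6.37 N.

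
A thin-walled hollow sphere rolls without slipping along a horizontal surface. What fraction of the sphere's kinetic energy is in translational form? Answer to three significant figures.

fraction ≈ 0.600

For this body I = (2/3)MR², i.e. k = I/(MR²) = 2/3.
With ω = v/R, KE_trans = ½Mv² and KE_rot = ½Iω² = ½kMv², so KE_total = ½(1+k)Mv².
The translational fraction is therefore 1/(1+k) = 1/1.667 ≈ 0.600.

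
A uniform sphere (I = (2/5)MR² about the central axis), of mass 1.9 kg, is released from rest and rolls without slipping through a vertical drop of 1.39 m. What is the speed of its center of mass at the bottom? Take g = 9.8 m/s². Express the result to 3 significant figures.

With I = (2/5)MR², the ratio k = I/(MR²) is 0.4.
The rolling condition ω = v/R makes the rotational term ½I(v/R)² = ½kMv², so KE_total = ½(1+k)Mv² = (7/10)Mv².
Setting Mgh = (7/10)Mv² gives v = √(2gh/(1+k)) = √(2·9.8·1.39/1.4) ≈ 4.41 m/s.

v ≈ 4.41 m/s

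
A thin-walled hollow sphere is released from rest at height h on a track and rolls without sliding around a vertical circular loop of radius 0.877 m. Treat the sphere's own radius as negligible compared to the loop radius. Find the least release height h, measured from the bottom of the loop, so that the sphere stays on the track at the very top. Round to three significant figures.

h_min ≈ 2.48 m

With I = (2/3)MR², the ratio k = I/(MR²) is 2/3.
At the top, contact is just lost when gravity alone supplies the centripetal force: Mg = Mv_top²/r, i.e. v_top² = gr.
With ω = v/R, the kinetic energy at speed v is ½(1+k)Mv² = (5/6)Mv².
Energy conservation from release (height h) to the top (height 2r): Mgh = Mg(2r) + (5/6)M·gr.
Thus h_min = 2r + (1+k)r/2 = r(2 + 1.667/2) = 0.877 × 2.833 ≈ 2.48 m.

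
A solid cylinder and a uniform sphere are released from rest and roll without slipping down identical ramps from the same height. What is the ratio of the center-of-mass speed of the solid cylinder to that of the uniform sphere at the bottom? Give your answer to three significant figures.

Each satisfies Mgh = ½(1+k)Mv² with k = I/(MR²), so v ∝ 1/√(1+k).
For the solid cylinder k = 0.5; for the uniform sphere k = 0.4.
v₁/v₂ = √((1+k₂)/(1+k₁)) = √(1.4/1.5) ≈ 0.966.

v_ratio ≈ 0.966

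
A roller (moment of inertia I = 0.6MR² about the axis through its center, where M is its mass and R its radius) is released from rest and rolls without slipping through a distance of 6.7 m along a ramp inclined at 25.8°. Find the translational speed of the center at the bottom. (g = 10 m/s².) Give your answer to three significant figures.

The moment of inertia is 0.6MR², giving k ≡ I/(MR²) = 0.6.
Rolling without slipping gives ω = v/R, so the total kinetic energy is ½Mv² + ½Iω² = ½(1+k)Mv² = (4/5)Mv².
The vertical drop is h = L sinθ = 6.7 × sin25.8° = 2.916 m.
Setting Mgh = (4/5)Mv² gives v = √(2gh/(1+k)) = √(2·10·2.916/1.6) ≈ 6.04 m/s.

v ≈ 6.04 m/s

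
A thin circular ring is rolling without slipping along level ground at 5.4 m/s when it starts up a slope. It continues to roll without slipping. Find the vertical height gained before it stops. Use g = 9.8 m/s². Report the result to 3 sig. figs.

h ≈ 2.98 m

For this body I = MR², i.e. k = I/(MR²) = 1.
Since it rolls without slipping, ω = v/R and KE = ½Mv² + ½Iω² = ½(1+k)Mv² = Mv².
All of this converts to potential energy at the highest point: Mv₀² = Mgh.
Thus h = (1+k)v₀²/(2g) = 2 × 5.4² / (2 × 9.8) ≈ 2.98 m.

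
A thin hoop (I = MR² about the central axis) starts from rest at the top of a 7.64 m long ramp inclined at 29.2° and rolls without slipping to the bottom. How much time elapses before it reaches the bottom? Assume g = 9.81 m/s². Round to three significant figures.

t ≈ 2.53 s

For this body I = MR², i.e. k = I/(MR²) = 1.
Translational: Mg sinθ − f = Ma. Rotational about the CM: fR = Iα = kMRa, so f = kMa.
Hence a = g sinθ/(1+k) = 9.81×sin29.2°/2 = 2.393 m/s².
With constant a from rest, t = √(2L/a) = √(2·7.64/2.393) ≈ 2.53 s.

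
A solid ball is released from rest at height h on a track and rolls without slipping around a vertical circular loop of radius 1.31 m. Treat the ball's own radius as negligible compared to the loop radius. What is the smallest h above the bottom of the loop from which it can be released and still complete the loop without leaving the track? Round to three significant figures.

Here I = (2/5)MR², so the shape factor k = I/(MR²) = 0.4.
At the top, contact is just lost when gravity alone supplies the centripetal force: Mg = Mv_top²/r, i.e. v_top² = gr.
With ω = v/R, the kinetic energy at speed v is ½(1+k)Mv² = (7/10)Mv².
Energy conservation from release (height h) to the top (height 2r): Mgh = Mg(2r) + (7/10)M·gr.
Thus h_min = 2r + (1+k)r/2 = r(2 + 1.4/2) = 1.31 × 2.7 ≈ 3.54 m.

h_min ≈ 3.54 m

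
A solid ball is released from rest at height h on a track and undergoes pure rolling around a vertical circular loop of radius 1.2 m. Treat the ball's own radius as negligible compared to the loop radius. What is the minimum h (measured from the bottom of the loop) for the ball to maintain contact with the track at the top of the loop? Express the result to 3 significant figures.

h_min ≈ 3.24 m

With I = (2/5)MR², the ratio k = I/(MR²) is 0.4.
At the top of the loop, the minimum-contact condition is Mg = Mv_top²/r, so v_top² = gr.
With ω = v/R, the kinetic energy at speed v is ½(1+k)Mv² = (7/10)Mv².
Energy conservation from release (height h) to the top (height 2r): Mgh = Mg(2r) + (7/10)M·gr.
Thus h_min = 2r + (1+k)r/2 = r(2 + 1.4/2) = 1.2 × 2.7 ≈ 3.24 m.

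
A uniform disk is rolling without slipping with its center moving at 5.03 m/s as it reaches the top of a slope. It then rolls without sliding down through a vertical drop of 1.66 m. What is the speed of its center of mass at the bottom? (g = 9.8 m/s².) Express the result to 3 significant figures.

With I = (1/2)MR², the ratio k = I/(MR²) is 0.5.
Rolling without slipping gives ω = v/R, so the total kinetic energy is ½Mv² + ½Iω² = ½(1+k)Mv² = (3/4)Mv².
Energy conservation: (3/4)Mv₀² + Mgh = (3/4)Mv², so v² = v₀² + 2gh/(1+k).
v = √(5.03² + 2×9.8×1.66/1.5) = √46.99 ≈ 6.86 m/s.

v ≈ 6.86 m/s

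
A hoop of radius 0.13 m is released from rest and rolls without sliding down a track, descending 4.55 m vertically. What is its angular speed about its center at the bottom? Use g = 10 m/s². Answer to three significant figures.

Here I = MR², so the shape factor k = I/(MR²) = 1.
Since it rolls without slipping, ω = v/R and KE = ½Mv² + ½Iω² = ½(1+k)Mv² = Mv².
Energy conservation Mgh = ½(1+k)Mv² gives v = √(2gh/(1+k)) = √(2 × 10 × 4.55 / 2) = 6.745 m/s.
The angular speed follows from ω = v/R = 6.745/0.13 ≈ 51.9 rad/s.

ω ≈ 51.9 rad/s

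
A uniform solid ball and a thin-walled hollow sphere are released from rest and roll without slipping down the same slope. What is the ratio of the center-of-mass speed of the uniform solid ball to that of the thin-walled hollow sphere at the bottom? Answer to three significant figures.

Each satisfies Mgh = ½(1+k)Mv² with k = I/(MR²), so v ∝ 1/√(1+k).
For the uniform solid ball k = 0.4; for the thin-walled hollow sphere k = 2/3.
v₁/v₂ = √((1+k₂)/(1+k₁)) = √(1.667/1.4) ≈ 1.09.

v_ratio ≈ 1.09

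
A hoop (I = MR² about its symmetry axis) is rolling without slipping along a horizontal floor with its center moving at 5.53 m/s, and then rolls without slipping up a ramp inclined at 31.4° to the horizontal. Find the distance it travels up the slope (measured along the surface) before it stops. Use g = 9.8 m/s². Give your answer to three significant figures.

d ≈ 5.99 m

With I = MR², the ratio k = I/(MR²) is 1.
Pure rolling means v = ωR; then KE = ½Mv² + ½I(v/R)² = ½(1+k)Mv² = Mv².
Setting this equal to Mgh gives the vertical rise h = (1+k)v₀²/(2g) = 2×5.53²/(2×9.8) = 3.121 m.
The distance along the slope is d = h/sinθ = 3.121/sin31.4° ≈ 5.99 m.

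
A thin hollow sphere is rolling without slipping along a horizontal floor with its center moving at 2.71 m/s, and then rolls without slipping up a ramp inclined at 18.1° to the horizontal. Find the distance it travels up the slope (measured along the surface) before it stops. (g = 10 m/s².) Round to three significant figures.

d ≈ 1.97 m

With I = (2/3)MR², the ratio k = I/(MR²) is 2/3.
Rolling without slipping gives ω = v/R, so the total kinetic energy is ½Mv² + ½Iω² = ½(1+k)Mv² = (5/6)Mv².
Setting this equal to Mgh gives the vertical rise h = (1+k)v₀²/(2g) = 1.667×2.71²/(2×10) = 0.612 m.
The distance along the slope is d = h/sinθ = 0.612/sin18.1° ≈ 1.97 m.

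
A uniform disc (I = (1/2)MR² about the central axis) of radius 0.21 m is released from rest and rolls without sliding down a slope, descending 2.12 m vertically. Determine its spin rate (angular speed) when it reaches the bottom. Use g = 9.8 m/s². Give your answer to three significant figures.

ω ≈ 25.1 rad/s

With I = (1/2)MR², the ratio k = I/(MR²) is 0.5.
Pure rolling means v = ωR; then KE = ½Mv² + ½I(v/R)² = ½(1+k)Mv² = (3/4)Mv².
Energy conservation Mgh = ½(1+k)Mv² gives v = √(2gh/(1+k)) = √(2 × 9.8 × 2.12 / 1.5) = 5.263 m/s.
The angular speed follows from ω = v/R = 5.263/0.21 ≈ 25.1 rad/s.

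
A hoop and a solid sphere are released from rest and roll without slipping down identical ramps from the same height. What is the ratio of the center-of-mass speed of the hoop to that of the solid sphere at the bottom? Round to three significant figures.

Each satisfies Mgh = ½(1+k)Mv² with k = I/(MR²), so v ∝ 1/√(1+k).
For the hoop k = 1; for the solid sphere k = 0.4.
v₁/v₂ = √((1+k₂)/(1+k₁)) = √(1.4/2) ≈ 0.837.

v_ratio ≈ 0.837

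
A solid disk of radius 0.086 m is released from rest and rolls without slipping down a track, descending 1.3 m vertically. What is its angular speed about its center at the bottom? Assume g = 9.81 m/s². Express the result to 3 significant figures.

ω ≈ 47.9 rad/s

Here I = (1/2)MR², so the shape factor k = I/(MR²) = 0.5.
Since it rolls without slipping, ω = v/R and KE = ½Mv² + ½Iω² = ½(1+k)Mv² = (3/4)Mv².
Energy conservation Mgh = ½(1+k)Mv² gives v = √(2gh/(1+k)) = √(2 × 9.81 × 1.3 / 1.5) = 4.124 m/s.
The angular speed follows from ω = v/R = 4.124/0.086 ≈ 47.9 rad/s.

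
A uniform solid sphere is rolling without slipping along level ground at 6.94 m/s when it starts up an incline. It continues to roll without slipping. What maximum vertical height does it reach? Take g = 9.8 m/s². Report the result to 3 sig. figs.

h ≈ 3.44 m

With I = (2/5)MR², the ratio k = I/(MR²) is 0.4.
Rolling without slipping gives ω = v/R, so the total kinetic energy is ½Mv² + ½Iω² = ½(1+k)Mv² = (7/10)Mv².
All of this converts to potential energy at the highest point: (7/10)Mv₀² = Mgh.
Thus h = (1+k)v₀²/(2g) = 1.4 × 6.94² / (2 × 9.8) ≈ 3.44 m.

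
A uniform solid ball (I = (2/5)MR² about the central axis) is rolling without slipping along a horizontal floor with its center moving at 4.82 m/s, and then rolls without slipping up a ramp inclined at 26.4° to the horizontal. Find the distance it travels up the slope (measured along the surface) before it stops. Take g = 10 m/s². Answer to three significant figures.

d ≈ 3.66 m

With I = (2/5)MR², the ratio k = I/(MR²) is 0.4.
The rolling condition ω = v/R makes the rotational term ½I(v/R)² = ½kMv², so KE_total = ½(1+k)Mv² = (7/10)Mv².
Setting this equal to Mgh gives the vertical rise h = (1+k)v₀²/(2g) = 1.4×4.82²/(2×10) = 1.626 m.
Along the incline, d = h/sinθ = 1.626/sin26.4° ≈ 3.66 m.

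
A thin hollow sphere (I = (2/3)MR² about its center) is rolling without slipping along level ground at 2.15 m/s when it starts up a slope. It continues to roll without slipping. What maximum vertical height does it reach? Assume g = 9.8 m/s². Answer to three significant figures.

With I = (2/3)MR², the ratio k = I/(MR²) is 2/3.
Pure rolling means v = ωR; then KE = ½Mv² + ½I(v/R)² = ½(1+k)Mv² = (5/6)Mv².
All of this converts to potential energy at the highest point: (5/6)Mv₀² = Mgh.
Thus h = (1+k)v₀²/(2g) = 1.667 × 2.15² / (2 × 9.8) ≈ 0.393 m.

h ≈ 0.393 m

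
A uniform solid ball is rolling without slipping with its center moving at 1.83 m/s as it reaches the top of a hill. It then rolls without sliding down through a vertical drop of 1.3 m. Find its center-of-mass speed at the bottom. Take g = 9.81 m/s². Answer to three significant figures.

v ≈ 4.64 m/s

For this body I = (2/5)MR², i.e. k = I/(MR²) = 0.4.
Rolling without slipping gives ω = v/R, so the total kinetic energy is ½Mv² + ½Iω² = ½(1+k)Mv² = (7/10)Mv².
Energy conservation: (7/10)Mv₀² + Mgh = (7/10)Mv², so v² = v₀² + 2gh/(1+k).
v = √(1.83² + 2×9.81×1.3/1.4) = √21.57 ≈ 4.64 m/s.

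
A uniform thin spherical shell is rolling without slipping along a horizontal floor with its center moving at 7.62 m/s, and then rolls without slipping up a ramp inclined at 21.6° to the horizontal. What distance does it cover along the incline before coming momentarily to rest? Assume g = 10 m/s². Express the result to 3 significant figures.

The moment of inertia is (2/3)MR², giving k ≡ I/(MR²) = 2/3.
Rolling without slipping gives ω = v/R, so the total kinetic energy is ½Mv² + ½Iω² = ½(1+k)Mv² = (5/6)Mv².
Setting this equal to Mgh gives the vertical rise h = (1+k)v₀²/(2g) = 1.667×7.62²/(2×10) = 4.839 m.
The distance along the slope is d = h/sinθ = 4.839/sin21.6° ≈ 13.1 m.

d ≈ 13.1 m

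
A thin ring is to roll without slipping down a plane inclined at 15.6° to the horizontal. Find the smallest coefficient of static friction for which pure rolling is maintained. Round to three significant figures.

μ_min ≈ 0.140

With I = MR², the ratio k = I/(MR²) is 1.
Translational: Mg sinθ − f = Ma. Rotational about the CM: fR = Iα = kMRa, so f = kMa.
These give a = g sinθ/(1+k) and the required friction f = kMg sinθ/(1+k).
The normal force is N = Mg cosθ, so μ_min = f/N = k tanθ/(1+k).
μ_min = 1 × tan15.6° / 2 ≈ 0.140.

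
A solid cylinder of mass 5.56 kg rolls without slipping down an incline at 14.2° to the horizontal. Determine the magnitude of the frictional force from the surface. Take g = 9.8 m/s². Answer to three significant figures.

f ≈ 4.46 N

With I = (1/2)MR², the ratio k = I/(MR²) is 0.5.
Along the incline Mg sinθ − f = Ma, and torque about the center fR = Iα = kMR²(a/R) gives f = kMa.
Combining, a = g sinθ/(1+k) and f = kMa = kMg sinθ/(1+k).
f = 0.5 × 5.56 × 9.8 × sin14.2° / 1.5 ≈ 4.46 N.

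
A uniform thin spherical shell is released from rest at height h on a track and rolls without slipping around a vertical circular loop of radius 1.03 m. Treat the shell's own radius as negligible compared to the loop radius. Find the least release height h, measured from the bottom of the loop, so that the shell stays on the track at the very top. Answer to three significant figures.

h_min ≈ 2.92 m

For this body I = (2/3)MR², i.e. k = I/(MR²) = 2/3.
At the top of the loop, the minimum-contact condition is Mg = Mv_top²/r, so v_top² = gr.
With ω = v/R, the kinetic energy at speed v is ½(1+k)Mv² = (5/6)Mv².
Energy conservation from release (height h) to the top (height 2r): Mgh = Mg(2r) + (5/6)M·gr.
Thus h_min = 2r + (1+k)r/2 = r(2 + 1.667/2) = 1.03 × 2.833 ≈ 2.92 m.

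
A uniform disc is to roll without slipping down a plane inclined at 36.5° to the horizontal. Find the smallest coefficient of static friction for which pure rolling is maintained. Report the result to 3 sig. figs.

The moment of inertia is (1/2)MR², giving k ≡ I/(MR²) = 0.5.
Translational: Mg sinθ − f = Ma. Rotational about the CM: fR = Iα = kMRa, so f = kMa.
These give a = g sinθ/(1+k) and the required friction f = kMg sinθ/(1+k).
The normal force is N = Mg cosθ, so μ_min = f/N = k tanθ/(1+k).
μ_min = 0.5 × tan36.5° / 1.5 ≈ 0.247.

μ_min ≈ 0.247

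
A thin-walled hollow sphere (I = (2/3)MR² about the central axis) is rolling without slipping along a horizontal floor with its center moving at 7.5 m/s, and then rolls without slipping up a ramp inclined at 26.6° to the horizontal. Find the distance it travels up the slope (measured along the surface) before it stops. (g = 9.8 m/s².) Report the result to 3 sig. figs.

d ≈ 10.7 m

The moment of inertia is (2/3)MR², giving k ≡ I/(MR²) = 2/3.
Pure rolling means v = ωR; then KE = ½Mv² + ½I(v/R)² = ½(1+k)Mv² = (5/6)Mv².
Setting this equal to Mgh gives the vertical rise h = (1+k)v₀²/(2g) = 1.667×7.5²/(2×9.8) = 4.783 m.
Along the incline, d = h/sinθ = 4.783/sin26.6° ≈ 10.7 m.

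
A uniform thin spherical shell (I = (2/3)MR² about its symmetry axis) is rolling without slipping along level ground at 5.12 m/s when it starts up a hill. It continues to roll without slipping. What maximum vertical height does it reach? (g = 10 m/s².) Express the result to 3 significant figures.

The moment of inertia is (2/3)MR², giving k ≡ I/(MR²) = 2/3.
The rolling condition ω = v/R makes the rotational term ½I(v/R)² = ½kMv², so KE_total = ½(1+k)Mv² = (5/6)Mv².
At the top the kinetic energy is zero, so (5/6)Mv₀² = Mgh.
Thus h = (1+k)v₀²/(2g) = 1.667 × 5.12² / (2 × 10) ≈ 2.18 m.

h ≈ 2.18 m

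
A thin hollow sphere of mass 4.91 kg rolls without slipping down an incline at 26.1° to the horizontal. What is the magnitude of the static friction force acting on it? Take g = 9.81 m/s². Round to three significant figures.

With I = (2/3)MR², the ratio k = I/(MR²) is 2/3.
Newton's second law down the slope: Mg sinθ − f = Ma. The torque equation fR = Iα (with α = a/R) gives f = kMa.
Combining, a = g sinθ/(1+k) and f = kMa = kMg sinθ/(1+k).
f = (2/3) × 4.91 × 9.81 × sin26.1° / 1.667 ≈ 8.48 N.

f ≈ 8.48 N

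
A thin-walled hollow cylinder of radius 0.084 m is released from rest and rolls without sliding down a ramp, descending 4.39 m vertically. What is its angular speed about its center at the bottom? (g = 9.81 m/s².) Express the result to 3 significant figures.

Here I = MR², so the shape factor k = I/(MR²) = 1.
Pure rolling means v = ωR; then KE = ½Mv² + ½I(v/R)² = ½(1+k)Mv² = Mv².
Energy conservation Mgh = ½(1+k)Mv² gives v = √(2gh/(1+k)) = √(2 × 9.81 × 4.39 / 2) = 6.562 m/s.
Then ω = v/R = 6.562 / 0.084 ≈ 78.1 rad/s.

ω ≈ 78.1 rad/s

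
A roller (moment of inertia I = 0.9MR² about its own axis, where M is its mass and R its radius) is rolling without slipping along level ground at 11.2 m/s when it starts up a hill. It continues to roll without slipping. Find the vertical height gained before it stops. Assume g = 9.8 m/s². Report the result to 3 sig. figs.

Here I = 0.9MR², so the shape factor k = I/(MR²) = 0.9.
Pure rolling means v = ωR; then KE = ½Mv² + ½I(v/R)² = ½(1+k)Mv² = (19/20)Mv².
All of this converts to potential energy at the highest point: (19/20)Mv₀² = Mgh.
Thus h = (1+k)v₀²/(2g) = 1.9 × 11.2² / (2 × 9.8) ≈ 12.2 m.

h ≈ 12.2 m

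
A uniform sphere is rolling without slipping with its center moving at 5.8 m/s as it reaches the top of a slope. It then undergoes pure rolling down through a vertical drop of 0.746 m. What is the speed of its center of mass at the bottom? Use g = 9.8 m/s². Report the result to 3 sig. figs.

v ≈ 6.64 m/s

With I = (2/5)MR², the ratio k = I/(MR²) is 0.4.
The rolling condition ω = v/R makes the rotational term ½I(v/R)² = ½kMv², so KE_total = ½(1+k)Mv² = (7/10)Mv².
Energy conservation: (7/10)Mv₀² + Mgh = (7/10)Mv², so v² = v₀² + 2gh/(1+k).
v = √(5.8² + 2×9.8×0.746/1.4) = √44.08 ≈ 6.64 m/s.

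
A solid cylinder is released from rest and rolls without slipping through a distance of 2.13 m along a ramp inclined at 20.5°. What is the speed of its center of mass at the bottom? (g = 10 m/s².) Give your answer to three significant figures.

Here I = (1/2)MR², so the shape factor k = I/(MR²) = 0.5.
Since it rolls without slipping, ω = v/R and KE = ½Mv² + ½Iω² = ½(1+k)Mv² = (3/4)Mv².
The vertical drop is h = L sinθ = 2.13 × sin20.5° = 0.7459 m.
Energy conservation: Mgh = (3/4)Mv², so v = √(2gh/(1+k)) = √(2 × 10 × 0.7459 / 1.5) ≈ 3.15 m/s.

v ≈ 3.15 m/s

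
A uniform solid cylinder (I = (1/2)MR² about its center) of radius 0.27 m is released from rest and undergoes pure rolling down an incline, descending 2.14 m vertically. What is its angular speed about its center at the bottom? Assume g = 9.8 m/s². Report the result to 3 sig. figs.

ω ≈ 19.6 rad/s

Here I = (1/2)MR², so the shape factor k = I/(MR²) = 0.5.
The rolling condition ω = v/R makes the rotational term ½I(v/R)² = ½kMv², so KE_total = ½(1+k)Mv² = (3/4)Mv².
Energy conservation Mgh = ½(1+k)Mv² gives v = √(2gh/(1+k)) = √(2 × 9.8 × 2.14 / 1.5) = 5.288 m/s.
The angular speed follows from ω = v/R = 5.288/0.27 ≈ 19.6 rad/s.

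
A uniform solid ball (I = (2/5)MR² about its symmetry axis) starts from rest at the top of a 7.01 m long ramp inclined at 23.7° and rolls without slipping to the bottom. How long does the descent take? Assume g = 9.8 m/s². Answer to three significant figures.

The moment of inertia is (2/5)MR², giving k ≡ I/(MR²) = 0.4.
Newton's second law down the slope: Mg sinθ − f = Ma. The torque equation fR = Iα (with α = a/R) gives f = kMa.
Hence a = g sinθ/(1+k) = 9.8×sin23.7°/1.4 = 2.814 m/s².
Starting from rest, L = ½at², so t = √(2L/a) = √(2×7.01/2.814) ≈ 2.23 s.

t ≈ 2.23 s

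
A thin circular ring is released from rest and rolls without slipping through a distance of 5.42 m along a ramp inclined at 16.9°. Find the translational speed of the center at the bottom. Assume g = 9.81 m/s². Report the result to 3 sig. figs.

v ≈ 3.93 m/s

For this body I = MR², i.e. k = I/(MR²) = 1.
Pure rolling means v = ωR; then KE = ½Mv² + ½I(v/R)² = ½(1+k)Mv² = Mv².
The vertical drop is h = L sinθ = 5.42 × sin16.9° = 1.576 m.
Setting Mgh = Mv² gives v = √(2gh/(1+k)) = √(2·9.81·1.576/2) ≈ 3.93 m/s.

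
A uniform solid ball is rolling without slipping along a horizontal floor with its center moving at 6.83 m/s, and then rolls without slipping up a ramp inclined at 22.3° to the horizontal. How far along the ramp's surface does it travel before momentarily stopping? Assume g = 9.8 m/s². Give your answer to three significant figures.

Here I = (2/5)MR², so the shape factor k = I/(MR²) = 0.4.
The rolling condition ω = v/R makes the rotational term ½I(v/R)² = ½kMv², so KE_total = ½(1+k)Mv² = (7/10)Mv².
Setting this equal to Mgh gives the vertical rise h = (1+k)v₀²/(2g) = 1.4×6.83²/(2×9.8) = 3.332 m.
The distance along the slope is d = h/sinθ = 3.332/sin22.3° ≈ 8.78 m.

d ≈ 8.78 m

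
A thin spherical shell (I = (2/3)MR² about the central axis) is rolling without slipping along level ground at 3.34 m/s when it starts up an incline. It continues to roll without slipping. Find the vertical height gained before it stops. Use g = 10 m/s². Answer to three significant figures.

Here I = (2/3)MR², so the shape factor k = I/(MR²) = 2/3.
Since it rolls without slipping, ω = v/R and KE = ½Mv² + ½Iω² = ½(1+k)Mv² = (5/6)Mv².
At the top the kinetic energy is zero, so (5/6)Mv₀² = Mgh.
Thus h = (1+k)v₀²/(2g) = 1.667 × 3.34² / (2 × 10) ≈ 0.930 m.

h ≈ 0.930 m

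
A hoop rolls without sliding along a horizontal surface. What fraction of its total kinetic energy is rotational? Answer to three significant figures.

fraction ≈ 0.500

For this body I = MR², i.e. k = I/(MR²) = 1.
With ω = v/R, KE_trans = ½Mv² and KE_rot = ½Iω² = ½kMv², so KE_total = ½(1+k)Mv².
The rotational fraction is therefore k/(1+k) = 1/2 ≈ 0.500.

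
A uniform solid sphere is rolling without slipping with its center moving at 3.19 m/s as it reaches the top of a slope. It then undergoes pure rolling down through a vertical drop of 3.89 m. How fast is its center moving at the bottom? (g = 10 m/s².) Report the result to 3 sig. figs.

For this body I = (2/5)MR², i.e. k = I/(MR²) = 0.4.
Pure rolling means v = ωR; then KE = ½Mv² + ½I(v/R)² = ½(1+k)Mv² = (7/10)Mv².
Energy conservation: (7/10)Mv₀² + Mgh = (7/10)Mv², so v² = v₀² + 2gh/(1+k).
v = √(3.19² + 2×10×3.89/1.4) = √65.75 ≈ 8.11 m/s.

v ≈ 8.11 m/s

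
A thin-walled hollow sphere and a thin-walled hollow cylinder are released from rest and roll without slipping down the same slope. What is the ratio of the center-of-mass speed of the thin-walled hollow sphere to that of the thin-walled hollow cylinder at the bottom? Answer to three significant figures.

v_ratio ≈ 1.10

Each satisfies Mgh = ½(1+k)Mv² with k = I/(MR²), so v ∝ 1/√(1+k).
For the thin-walled hollow sphere k = 2/3; for the thin-walled hollow cylinder k = 1.
v₁/v₂ = √((1+k₂)/(1+k₁)) = √(2/1.667) ≈ 1.10.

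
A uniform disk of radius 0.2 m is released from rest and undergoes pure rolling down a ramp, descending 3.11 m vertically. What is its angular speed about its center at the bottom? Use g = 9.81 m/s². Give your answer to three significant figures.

The moment of inertia is (1/2)MR², giving k ≡ I/(MR²) = 0.5.
Pure rolling means v = ωR; then KE = ½Mv² + ½I(v/R)² = ½(1+k)Mv² = (3/4)Mv².
Energy conservation Mgh = ½(1+k)Mv² gives v = √(2gh/(1+k)) = √(2 × 9.81 × 3.11 / 1.5) = 6.378 m/s.
Then ω = v/R = 6.378 / 0.2 ≈ 31.9 rad/s.

ω ≈ 31.9 rad/s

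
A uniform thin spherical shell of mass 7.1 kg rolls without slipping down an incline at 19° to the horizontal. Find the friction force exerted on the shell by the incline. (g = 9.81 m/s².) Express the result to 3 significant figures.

Here I = (2/3)MR², so the shape factor k = I/(MR²) = 2/3.
Along the incline Mg sinθ − f = Ma, and torque about the center fR = Iα = kMR²(a/R) gives f = kMa.
Combining, a = g sinθ/(1+k) and f = kMa = kMg sinθ/(1+k).
f = (2/3) × 7.1 × 9.81 × sin19° / 1.667 ≈ 9.07 N.

f ≈ 9.07 N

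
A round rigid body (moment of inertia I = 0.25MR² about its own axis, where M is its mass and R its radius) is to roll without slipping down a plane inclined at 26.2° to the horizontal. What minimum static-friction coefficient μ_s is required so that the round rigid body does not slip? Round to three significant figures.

μ_min ≈ 0.0984

The moment of inertia is 0.25MR², giving k ≡ I/(MR²) = 0.25.
Along the incline Mg sinθ − f = Ma, and torque about the center fR = Iα = kMR²(a/R) gives f = kMa.
These give a = g sinθ/(1+k) and the required friction f = kMg sinθ/(1+k).
The normal force is N = Mg cosθ, so μ_min = f/N = k tanθ/(1+k).
μ_min = 0.25 × tan26.2° / 1.25 ≈ 0.0984.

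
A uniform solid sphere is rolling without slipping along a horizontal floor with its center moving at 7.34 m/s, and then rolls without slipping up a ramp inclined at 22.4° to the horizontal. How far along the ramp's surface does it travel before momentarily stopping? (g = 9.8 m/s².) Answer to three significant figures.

Here I = (2/5)MR², so the shape factor k = I/(MR²) = 0.4.
The rolling condition ω = v/R makes the rotational term ½I(v/R)² = ½kMv², so KE_total = ½(1+k)Mv² = (7/10)Mv².
Setting this equal to Mgh gives the vertical rise h = (1+k)v₀²/(2g) = 1.4×7.34²/(2×9.8) = 3.848 m.
The distance along the slope is d = h/sinθ = 3.848/sin22.4° ≈ 10.1 m.

d ≈ 10.1 m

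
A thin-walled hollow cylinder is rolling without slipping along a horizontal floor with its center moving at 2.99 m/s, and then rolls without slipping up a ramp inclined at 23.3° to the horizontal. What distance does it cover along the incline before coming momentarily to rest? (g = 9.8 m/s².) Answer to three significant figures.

The moment of inertia is MR², giving k ≡ I/(MR²) = 1.
The rolling condition ω = v/R makes the rotational term ½I(v/R)² = ½kMv², so KE_total = ½(1+k)Mv² = Mv².
Setting this equal to Mgh gives the vertical rise h = (1+k)v₀²/(2g) = 2×2.99²/(2×9.8) = 0.9123 m.
Along the incline, d = h/sinθ = 0.9123/sin23.3° ≈ 2.31 m.

d ≈ 2.31 m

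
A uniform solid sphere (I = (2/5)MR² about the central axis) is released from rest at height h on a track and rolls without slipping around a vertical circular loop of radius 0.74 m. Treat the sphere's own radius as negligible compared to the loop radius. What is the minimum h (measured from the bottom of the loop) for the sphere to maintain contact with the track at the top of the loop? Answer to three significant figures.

For this body I = (2/5)MR², i.e. k = I/(MR²) = 0.4.
At the top, contact is just lost when gravity alone supplies the centripetal force: Mg = Mv_top²/r, i.e. v_top² = gr.
With ω = v/R, the kinetic energy at speed v is ½(1+k)Mv² = (7/10)Mv².
Energy conservation from release (height h) to the top (height 2r): Mgh = Mg(2r) + (7/10)M·gr.
Thus h_min = 2r + (1+k)r/2 = r(2 + 1.4/2) = 0.74 × 2.7 ≈ 2.00 m.

h_min ≈ 2.00 m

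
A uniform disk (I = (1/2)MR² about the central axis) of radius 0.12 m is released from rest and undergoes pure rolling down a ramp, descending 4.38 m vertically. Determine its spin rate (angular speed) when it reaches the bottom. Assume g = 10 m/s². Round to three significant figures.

ω ≈ 63.7 rad/s

For this body I = (1/2)MR², i.e. k = I/(MR²) = 0.5.
Since it rolls without slipping, ω = v/R and KE = ½Mv² + ½Iω² = ½(1+k)Mv² = (3/4)Mv².
Energy conservation Mgh = ½(1+k)Mv² gives v = √(2gh/(1+k)) = √(2 × 10 × 4.38 / 1.5) = 7.642 m/s.
The angular speed follows from ω = v/R = 7.642/0.12 ≈ 63.7 rad/s.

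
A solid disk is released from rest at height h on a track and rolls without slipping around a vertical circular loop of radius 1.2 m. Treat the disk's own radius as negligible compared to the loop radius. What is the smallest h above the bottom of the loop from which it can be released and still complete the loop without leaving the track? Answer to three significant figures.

h_min ≈ 3.30 m

For this body I = (1/2)MR², i.e. k = I/(MR²) = 0.5.
At the top of the loop, the minimum-contact condition is Mg = Mv_top²/r, so v_top² = gr.
With ω = v/R, the kinetic energy at speed v is ½(1+k)Mv² = (3/4)Mv².
Energy conservation from release (height h) to the top (height 2r): Mgh = Mg(2r) + (3/4)M·gr.
Thus h_min = 2r + (1+k)r/2 = r(2 + 1.5/2) = 1.2 × 2.75 ≈ 3.30 m.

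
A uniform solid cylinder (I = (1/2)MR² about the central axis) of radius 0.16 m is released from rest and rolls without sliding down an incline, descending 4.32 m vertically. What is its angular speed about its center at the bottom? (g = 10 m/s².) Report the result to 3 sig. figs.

For this body I = (1/2)MR², i.e. k = I/(MR²) = 0.5.
Rolling without slipping gives ω = v/R, so the total kinetic energy is ½Mv² + ½Iω² = ½(1+k)Mv² = (3/4)Mv².
Energy conservation Mgh = ½(1+k)Mv² gives v = √(2gh/(1+k)) = √(2 × 10 × 4.32 / 1.5) = 7.589 m/s.
Then ω = v/R = 7.589 / 0.16 ≈ 47.4 rad/s.

ω ≈ 47.4 rad/s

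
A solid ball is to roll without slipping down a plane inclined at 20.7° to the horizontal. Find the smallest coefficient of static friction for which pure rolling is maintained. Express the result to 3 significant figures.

For this body I = (2/5)MR², i.e. k = I/(MR²) = 0.4.
Translational: Mg sinθ − f = Ma. Rotational about the CM: fR = Iα = kMRa, so f = kMa.
These give a = g sinθ/(1+k) and the required friction f = kMg sinθ/(1+k).
With N = Mg cosθ, the no-slip condition f ≤ μN gives μ_min = f/N = k tanθ/(1+k).
μ_min = 0.4 × tan20.7° / 1.4 ≈ 0.108.

μ_min ≈ 0.108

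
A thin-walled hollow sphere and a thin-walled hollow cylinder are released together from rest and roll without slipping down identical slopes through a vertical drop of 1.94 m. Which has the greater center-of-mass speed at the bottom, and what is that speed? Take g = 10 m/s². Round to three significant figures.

For rolling without slipping, Mgh = ½(1+k)Mv² where k = I/(MR²), so v = √(2gh/(1+k)).
Thin-walled hollow sphere: k = 2/3, giving v = √(2×10×1.94/1.667) = 4.825 m/s.
Thin-walled hollow cylinder: k = 1, giving v = √(2×10×1.94/2) = 4.405 m/s.
The smaller k wins: the thin-walled hollow sphere, at ≈ 4.82 m/s.

the thin-walled hollow sphere, at v ≈ 4.82 m/s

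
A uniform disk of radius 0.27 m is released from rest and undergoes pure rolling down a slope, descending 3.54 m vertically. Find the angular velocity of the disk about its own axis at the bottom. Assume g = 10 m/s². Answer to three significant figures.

ω ≈ 25.4 rad/s

The moment of inertia is (1/2)MR², giving k ≡ I/(MR²) = 0.5.
Rolling without slipping gives ω = v/R, so the total kinetic energy is ½Mv² + ½Iω² = ½(1+k)Mv² = (3/4)Mv².
Energy conservation Mgh = ½(1+k)Mv² gives v = √(2gh/(1+k)) = √(2 × 10 × 3.54 / 1.5) = 6.87 m/s.
Then ω = v/R = 6.87 / 0.27 ≈ 25.4 rad/s.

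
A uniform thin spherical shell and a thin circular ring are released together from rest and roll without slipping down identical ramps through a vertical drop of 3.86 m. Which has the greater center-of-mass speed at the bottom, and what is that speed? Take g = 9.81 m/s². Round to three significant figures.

the uniform thin spherical shell, at v ≈ 6.74 m/s

For rolling without slipping, Mgh = ½(1+k)Mv² where k = I/(MR²), so v = √(2gh/(1+k)).
Uniform thin spherical shell: k = 2/3, giving v = √(2×9.81×3.86/1.667) = 6.741 m/s.
Thin circular ring: k = 1, giving v = √(2×9.81×3.86/2) = 6.154 m/s.
The smaller k wins: the uniform thin spherical shell, at ≈ 6.74 m/s.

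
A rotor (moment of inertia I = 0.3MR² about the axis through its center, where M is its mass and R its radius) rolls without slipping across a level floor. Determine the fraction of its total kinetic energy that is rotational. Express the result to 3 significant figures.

fraction ≈ 0.231

For this body I = 0.3MR², i.e. k = I/(MR²) = 0.3.
With ω = v/R, KE_trans = ½Mv² and KE_rot = ½Iω² = ½kMv², so KE_total = ½(1+k)Mv².
The rotational fraction is therefore k/(1+k) = 0.3/1.3 ≈ 0.231.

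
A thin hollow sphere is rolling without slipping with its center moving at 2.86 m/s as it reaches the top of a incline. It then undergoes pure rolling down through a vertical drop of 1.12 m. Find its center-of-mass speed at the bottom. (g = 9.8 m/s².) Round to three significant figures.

Here I = (2/3)MR², so the shape factor k = I/(MR²) = 2/3.
Pure rolling means v = ωR; then KE = ½Mv² + ½I(v/R)² = ½(1+k)Mv² = (5/6)Mv².
Conserving energy between top and bottom: (5/6)Mv² = (5/6)Mv₀² + Mgh, hence v² = v₀² + 2gh/(1+k).
v = √(2.86² + 2×9.8×1.12/1.667) = √21.35 ≈ 4.62 m/s.

v ≈ 4.62 m/s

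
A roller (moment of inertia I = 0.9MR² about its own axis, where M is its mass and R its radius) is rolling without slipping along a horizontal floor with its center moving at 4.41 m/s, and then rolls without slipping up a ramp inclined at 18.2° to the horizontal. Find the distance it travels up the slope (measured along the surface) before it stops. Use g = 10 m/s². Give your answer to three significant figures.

For this body I = 0.9MR², i.e. k = I/(MR²) = 0.9.
Pure rolling means v = ωR; then KE = ½Mv² + ½I(v/R)² = ½(1+k)Mv² = (19/20)Mv².
Setting this equal to Mgh gives the vertical rise h = (1+k)v₀²/(2g) = 1.9×4.41²/(2×10) = 1.848 m.
Along the incline, d = h/sinθ = 1.848/sin18.2° ≈ 5.92 m.

d ≈ 5.92 m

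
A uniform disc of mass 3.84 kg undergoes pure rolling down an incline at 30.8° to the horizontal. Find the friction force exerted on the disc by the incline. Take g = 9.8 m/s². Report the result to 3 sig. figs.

The moment of inertia is (1/2)MR², giving k ≡ I/(MR²) = 0.5.
Newton's second law down the slope: Mg sinθ − f = Ma. The torque equation fR = Iα (with α = a/R) gives f = kMa.
Combining, a = g sinθ/(1+k) and f = kMa = kMg sinθ/(1+k).
f = 0.5 × 3.84 × 9.8 × sin30.8° / 1.5 ≈ 6.42 N.

f ≈ 6.42 N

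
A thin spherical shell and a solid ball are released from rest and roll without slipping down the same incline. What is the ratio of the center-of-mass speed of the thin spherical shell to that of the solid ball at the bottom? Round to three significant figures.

Each satisfies Mgh = ½(1+k)Mv² with k = I/(MR²), so v ∝ 1/√(1+k).
For the thin spherical shell k = 2/3; for the solid ball k = 0.4.
v₁/v₂ = √((1+k₂)/(1+k₁)) = √(1.4/1.667) ≈ 0.917.

v_ratio ≈ 0.917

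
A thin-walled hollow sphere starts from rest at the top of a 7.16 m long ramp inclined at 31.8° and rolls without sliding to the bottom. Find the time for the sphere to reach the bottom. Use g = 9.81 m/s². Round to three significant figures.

t ≈ 2.15 s

With I = (2/3)MR², the ratio k = I/(MR²) is 2/3.
Along the incline Mg sinθ − f = Ma, and torque about the center fR = Iα = kMR²(a/R) gives f = kMa.
Hence a = g sinθ/(1+k) = 9.81×sin31.8°/1.667 = 3.102 m/s².
With constant a from rest, t = √(2L/a) = √(2·7.16/3.102) ≈ 2.15 s.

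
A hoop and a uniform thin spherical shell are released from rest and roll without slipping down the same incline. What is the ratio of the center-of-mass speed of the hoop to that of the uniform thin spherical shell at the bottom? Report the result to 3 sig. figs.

Each satisfies Mgh = ½(1+k)Mv² with k = I/(MR²), so v ∝ 1/√(1+k).
For the hoop k = 1; for the uniform thin spherical shell k = 2/3.
v₁/v₂ = √((1+k₂)/(1+k₁)) = √(1.667/2) ≈ 0.913.

v_ratio ≈ 0.913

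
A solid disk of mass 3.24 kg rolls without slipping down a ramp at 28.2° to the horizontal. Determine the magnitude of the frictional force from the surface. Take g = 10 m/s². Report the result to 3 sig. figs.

With I = (1/2)MR², the ratio k = I/(MR²) is 0.5.
Newton's second law down the slope: Mg sinθ − f = Ma. The torque equation fR = Iα (with α = a/R) gives f = kMa.
Combining, a = g sinθ/(1+k) and f = kMa = kMg sinθ/(1+k).
f = 0.5 × 3.24 × 10 × sin28.2° / 1.5 ≈ 5.10 N.

f ≈ 5.10 N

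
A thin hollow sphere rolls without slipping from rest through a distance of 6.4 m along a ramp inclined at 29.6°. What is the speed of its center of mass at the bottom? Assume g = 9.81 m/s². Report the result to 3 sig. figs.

v ≈ 6.10 m/s

For this body I = (2/3)MR², i.e. k = I/(MR²) = 2/3.
Rolling without slipping gives ω = v/R, so the total kinetic energy is ½Mv² + ½Iω² = ½(1+k)Mv² = (5/6)Mv².
The vertical drop is h = L sinθ = 6.4 × sin29.6° = 3.161 m.
Energy conservation: Mgh = (5/6)Mv², so v = √(2gh/(1+k)) = √(2 × 9.81 × 3.161 / 1.667) ≈ 6.10 m/s.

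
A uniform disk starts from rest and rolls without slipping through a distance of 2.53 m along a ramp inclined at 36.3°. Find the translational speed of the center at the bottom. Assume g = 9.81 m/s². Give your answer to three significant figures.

The moment of inertia is (1/2)MR², giving k ≡ I/(MR²) = 0.5.
Since it rolls without slipping, ω = v/R and KE = ½Mv² + ½Iω² = ½(1+k)Mv² = (3/4)Mv².
The vertical drop is h = L sinθ = 2.53 × sin36.3° = 1.498 m.
Energy conservation: Mgh = (3/4)Mv², so v = √(2gh/(1+k)) = √(2 × 9.81 × 1.498 / 1.5) ≈ 4.43 m/s.

v ≈ 4.43 m/s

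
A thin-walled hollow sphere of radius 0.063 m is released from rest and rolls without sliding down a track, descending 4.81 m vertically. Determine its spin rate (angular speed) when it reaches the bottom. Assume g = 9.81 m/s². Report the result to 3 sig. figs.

The moment of inertia is (2/3)MR², giving k ≡ I/(MR²) = 2/3.
Rolling without slipping gives ω = v/R, so the total kinetic energy is ½Mv² + ½Iω² = ½(1+k)Mv² = (5/6)Mv².
Energy conservation Mgh = ½(1+k)Mv² gives v = √(2gh/(1+k)) = √(2 × 9.81 × 4.81 / 1.667) = 7.525 m/s.
Then ω = v/R = 7.525 / 0.063 ≈ 119 rad/s.

ω ≈ 119 rad/s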